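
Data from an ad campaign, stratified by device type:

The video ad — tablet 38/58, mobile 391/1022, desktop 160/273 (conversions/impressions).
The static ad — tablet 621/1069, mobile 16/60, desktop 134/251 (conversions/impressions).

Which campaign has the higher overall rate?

the static ad

Tablet: the video ad 38/58 = 65.5%, the static ad 621/1069 = 58.1% → the video ad
Mobile: the video ad 391/1022 = 38.3%, the static ad 16/60 = 26.7% → the video ad
Desktop: the video ad 160/273 = 58.6%, the static ad 134/251 = 53.4% → the video ad
Overall: the video ad 589/1353 = 43.5%, the static ad 771/1380 = 55.9% → the static ad
(The video ad wins every device group but the static ad wins overall — the video ad's impressions skew toward the low-rate mobile group.)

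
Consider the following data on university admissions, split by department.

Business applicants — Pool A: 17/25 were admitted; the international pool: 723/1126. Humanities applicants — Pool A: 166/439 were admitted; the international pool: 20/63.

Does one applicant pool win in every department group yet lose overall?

Business: Pool A 17/25 = 68.0%, the international pool 723/1126 = 64.2% → Pool A
Humanities: Pool A 166/439 = 37.8%, the international pool 20/63 = 31.7% → Pool A
Overall: Pool A 183/464 = 39.4%, the international pool 743/1189 = 62.5% → the international pool
Pool A wins each department group but the international pool wins overall — the comparison reverses. Pool A's applicants skew toward Humanities, which has a lower base rate.

Yes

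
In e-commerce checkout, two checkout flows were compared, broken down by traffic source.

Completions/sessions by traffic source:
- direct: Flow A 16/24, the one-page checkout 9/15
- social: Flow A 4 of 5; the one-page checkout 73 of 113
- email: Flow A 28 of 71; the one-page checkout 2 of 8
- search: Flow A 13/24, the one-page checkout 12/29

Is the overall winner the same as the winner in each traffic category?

No

Direct: Flow A 16/24 = 66.7%, the one-page checkout 9/15 = 60.0% → Flow A
Social: Flow A 4/5 = 80.0%, the one-page checkout 73/113 = 64.6% → Flow A
Email: Flow A 28/71 = 39.4%, the one-page checkout 2/8 = 25.0% → Flow A
Search: Flow A 13/24 = 54.2%, the one-page checkout 12/29 = 41.4% → Flow A
Overall: Flow A 61/124 = 49.2%, the one-page checkout 96/165 = 58.2% → the one-page checkout
Flow A wins each traffic group but the one-page checkout wins overall — the comparison reverses. Flow A's sessions skew toward email, which has a lower base rate.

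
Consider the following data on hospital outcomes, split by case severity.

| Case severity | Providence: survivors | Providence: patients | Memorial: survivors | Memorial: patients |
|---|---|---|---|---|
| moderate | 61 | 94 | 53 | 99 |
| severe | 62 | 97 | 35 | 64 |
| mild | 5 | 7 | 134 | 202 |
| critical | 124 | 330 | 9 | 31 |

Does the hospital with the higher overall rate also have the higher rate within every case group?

Moderate: Providence 61/94 = 64.9%, Memorial 53/99 = 53.5% → Providence
Severe: Providence 62/97 = 63.9%, Memorial 35/64 = 54.7% → Providence
Mild: Providence 5/7 = 71.4%, Memorial 134/202 = 66.3% → Providence
Critical: Providence 124/330 = 37.6%, Memorial 9/31 = 29.0% → Providence
Overall: Providence 252/528 = 47.7%, Memorial 231/396 = 58.3% → Memorial
Providence wins each case group but Memorial wins overall — the comparison reverses. Providence's patients skew toward critical, which has a lower base rate.

No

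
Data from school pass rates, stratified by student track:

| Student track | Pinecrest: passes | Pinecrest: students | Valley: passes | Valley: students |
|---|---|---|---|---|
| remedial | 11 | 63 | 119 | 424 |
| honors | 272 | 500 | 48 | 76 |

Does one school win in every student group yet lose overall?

Yes

Remedial: Pinecrest 11/63 = 17.5%, Valley 119/424 = 28.1% → Valley
Honors: Pinecrest 272/500 = 54.4%, Valley 48/76 = 63.2% → Valley
Overall: Pinecrest 283/563 = 50.3%, Valley 167/500 = 33.4% → Pinecrest
Valley wins each student group but Pinecrest wins overall — the comparison reverses. Valley's students skew toward remedial, which has a lower base rate.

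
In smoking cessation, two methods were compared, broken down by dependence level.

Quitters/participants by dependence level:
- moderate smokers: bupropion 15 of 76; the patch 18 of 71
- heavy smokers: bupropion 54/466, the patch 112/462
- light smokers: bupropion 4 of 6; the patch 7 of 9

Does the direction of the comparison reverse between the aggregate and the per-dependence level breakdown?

Moderate smokers: bupropion 15/76 = 19.7%, the patch 18/71 = 25.4% → the patch
Heavy smokers: bupropion 54/466 = 11.6%, the patch 112/462 = 24.2% → the patch
Light smokers: bupropion 4/6 = 66.7%, the patch 7/9 = 77.8% → the patch
Overall: bupropion 73/548 = 13.3%, the patch 137/542 = 25.3% → the patch
The patch wins overall and in every dependence group — no reversal.

No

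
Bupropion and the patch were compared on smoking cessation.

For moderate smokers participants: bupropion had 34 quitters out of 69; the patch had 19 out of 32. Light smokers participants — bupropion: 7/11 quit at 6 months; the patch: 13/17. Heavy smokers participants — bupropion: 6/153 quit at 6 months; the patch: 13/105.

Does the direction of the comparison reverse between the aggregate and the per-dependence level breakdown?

No

Moderate smokers: bupropion 34/69 = 49.3%, the patch 19/32 = 59.4% → the patch
Light smokers: bupropion 7/11 = 63.6%, the patch 13/17 = 76.5% → the patch
Heavy smokers: bupropion 6/153 = 3.9%, the patch 13/105 = 12.4% → the patch
Overall: bupropion 47/233 = 20.2%, the patch 45/154 = 29.2% → the patch
The patch wins overall and in every dependence group — no reversal.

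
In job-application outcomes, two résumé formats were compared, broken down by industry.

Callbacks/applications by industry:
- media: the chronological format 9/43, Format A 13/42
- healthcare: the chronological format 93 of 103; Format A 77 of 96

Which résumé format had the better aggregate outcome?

the chronological format

Media: the chronological format 9/43 = 20.9%, Format A 13/42 = 31.0% → Format A
Healthcare: the chronological format 93/103 = 90.3%, Format A 77/96 = 80.2% → the chronological format
Overall: the chronological format 102/146 = 69.9%, Format A 90/138 = 65.2% → the chronological format
(Neither sweeps every industry group, but the chronological format has the higher pooled rate.)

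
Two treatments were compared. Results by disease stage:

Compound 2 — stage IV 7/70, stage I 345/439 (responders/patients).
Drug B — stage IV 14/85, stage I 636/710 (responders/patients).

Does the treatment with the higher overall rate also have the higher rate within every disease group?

Stage IV: Compound 2 7/70 = 10.0%, Drug B 14/85 = 16.5% → Drug B
Stage I: Compound 2 345/439 = 78.6%, Drug B 636/710 = 89.6% → Drug B
Overall: Compound 2 352/509 = 69.2%, Drug B 650/795 = 81.8% → Drug B
Drug B wins overall and in every disease group — no reversal.

Yes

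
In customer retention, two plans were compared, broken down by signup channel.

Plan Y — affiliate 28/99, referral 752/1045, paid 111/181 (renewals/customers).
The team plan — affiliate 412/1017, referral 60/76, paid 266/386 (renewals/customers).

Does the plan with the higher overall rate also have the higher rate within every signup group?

Affiliate: Plan Y 28/99 = 28.3%, the team plan 412/1017 = 40.5% → the team plan
Referral: Plan Y 752/1045 = 72.0%, the team plan 60/76 = 78.9% → the team plan
Paid: Plan Y 111/181 = 61.3%, the team plan 266/386 = 68.9% → the team plan
Overall: Plan Y 891/1325 = 67.2%, the team plan 738/1479 = 49.9% → Plan Y
The team plan wins each signup group but Plan Y wins overall — the comparison reverses. The team plan's customers skew toward affiliate, which has a lower base rate.

No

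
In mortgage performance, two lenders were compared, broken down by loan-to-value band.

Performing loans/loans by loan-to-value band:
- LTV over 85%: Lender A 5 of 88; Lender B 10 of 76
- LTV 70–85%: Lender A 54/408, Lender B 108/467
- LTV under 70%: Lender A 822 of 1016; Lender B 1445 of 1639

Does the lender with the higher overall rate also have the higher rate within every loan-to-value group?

Yes

LTV over 85%: Lender A 5/88 = 5.7%, Lender B 10/76 = 13.2% → Lender B
LTV 70–85%: Lender A 54/408 = 13.2%, Lender B 108/467 = 23.1% → Lender B
LTV under 70%: Lender A 822/1016 = 80.9%, Lender B 1445/1639 = 88.2% → Lender B
Overall: Lender A 881/1512 = 58.3%, Lender B 1563/2182 = 71.6% → Lender B
Lender B wins overall and in every loan-to-value group — no reversal.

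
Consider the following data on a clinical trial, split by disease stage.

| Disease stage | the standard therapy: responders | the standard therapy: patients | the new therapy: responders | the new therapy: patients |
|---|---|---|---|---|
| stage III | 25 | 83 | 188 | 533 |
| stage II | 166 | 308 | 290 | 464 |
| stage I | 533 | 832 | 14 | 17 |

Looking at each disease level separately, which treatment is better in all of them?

Stage III: the standard therapy 25/83 = 30.1%, the new therapy 188/533 = 35.3% → the new therapy
Stage II: the standard therapy 166/308 = 53.9%, the new therapy 290/464 = 62.5% → the new therapy
Stage I: the standard therapy 533/832 = 64.1%, the new therapy 14/17 = 82.4% → the new therapy
The new therapy has the higher rate in all 3 groups.

the new therapy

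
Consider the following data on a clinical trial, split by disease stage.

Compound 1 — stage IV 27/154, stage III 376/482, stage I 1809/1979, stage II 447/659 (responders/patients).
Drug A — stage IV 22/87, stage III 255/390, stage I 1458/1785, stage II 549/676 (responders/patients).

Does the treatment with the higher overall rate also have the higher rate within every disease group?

Stage IV: Compound 1 27/154 = 17.5%, Drug A 22/87 = 25.3% → Drug A
Stage III: Compound 1 376/482 = 78.0%, Drug A 255/390 = 65.4% → Compound 1
Stage I: Compound 1 1809/1979 = 91.4%, Drug A 1458/1785 = 81.7% → Compound 1
Stage II: Compound 1 447/659 = 67.8%, Drug A 549/676 = 81.2% → Drug A
Overall: Compound 1 2659/3274 = 81.2%, Drug A 2284/2938 = 77.7% → Compound 1
Neither sweeps: Compound 1 wins 2 of 4 groups, Drug A wins 2. Compound 1 wins overall but not every group — no Simpson reversal.

No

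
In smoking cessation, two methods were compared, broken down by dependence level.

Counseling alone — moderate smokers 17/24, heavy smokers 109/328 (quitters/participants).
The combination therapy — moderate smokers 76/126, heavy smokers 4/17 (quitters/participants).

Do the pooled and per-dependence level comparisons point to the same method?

No

Moderate smokers: counseling alone 17/24 = 70.8%, the combination therapy 76/126 = 60.3% → counseling alone
Heavy smokers: counseling alone 109/328 = 33.2%, the combination therapy 4/17 = 23.5% → counseling alone
Overall: counseling alone 126/352 = 35.8%, the combination therapy 80/143 = 55.9% → the combination therapy
Counseling alone wins each dependence group but the combination therapy wins overall — the comparison reverses. Counseling alone's participants skew toward heavy smokers, which has a lower base rate.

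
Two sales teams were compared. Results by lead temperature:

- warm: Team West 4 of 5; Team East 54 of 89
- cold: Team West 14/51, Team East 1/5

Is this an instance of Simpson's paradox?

Yes

Warm: Team West 4/5 = 80.0%, Team East 54/89 = 60.7% → Team West
Cold: Team West 14/51 = 27.5%, Team East 1/5 = 20.0% → Team West
Overall: Team West 18/56 = 32.1%, Team East 55/94 = 58.5% → Team East
Team West wins each lead group but Team East wins overall — the comparison reverses. Team West's leads skew toward cold, which has a lower base rate.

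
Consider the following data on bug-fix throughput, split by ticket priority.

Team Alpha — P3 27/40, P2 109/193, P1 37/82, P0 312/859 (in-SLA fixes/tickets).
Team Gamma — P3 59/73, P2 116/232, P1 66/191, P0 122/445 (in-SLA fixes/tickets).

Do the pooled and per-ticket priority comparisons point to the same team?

No

P3: Team Alpha 27/40 = 67.5%, Team Gamma 59/73 = 80.8% → Team Gamma
P2: Team Alpha 109/193 = 56.5%, Team Gamma 116/232 = 50.0% → Team Alpha
P1: Team Alpha 37/82 = 45.1%, Team Gamma 66/191 = 34.6% → Team Alpha
P0: Team Alpha 312/859 = 36.3%, Team Gamma 122/445 = 27.4% → Team Alpha
Overall: Team Alpha 485/1174 = 41.3%, Team Gamma 363/941 = 38.6% → Team Alpha
Neither sweeps: Team Alpha wins 3 of 4 groups, Team Gamma wins 1. Team Alpha wins overall but not every group — no Simpson reversal.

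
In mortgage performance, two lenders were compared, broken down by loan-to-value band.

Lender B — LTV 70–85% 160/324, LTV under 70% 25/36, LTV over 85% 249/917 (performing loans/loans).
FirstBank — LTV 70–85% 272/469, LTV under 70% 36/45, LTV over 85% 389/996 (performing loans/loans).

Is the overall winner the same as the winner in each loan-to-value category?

LTV 70–85%: Lender B 160/324 = 49.4%, FirstBank 272/469 = 58.0% → FirstBank
LTV under 70%: Lender B 25/36 = 69.4%, FirstBank 36/45 = 80.0% → FirstBank
LTV over 85%: Lender B 249/917 = 27.2%, FirstBank 389/996 = 39.1% → FirstBank
Overall: Lender B 434/1277 = 34.0%, FirstBank 697/1510 = 46.2% → FirstBank
FirstBank wins overall and in every loan-to-value group — no reversal.

Yes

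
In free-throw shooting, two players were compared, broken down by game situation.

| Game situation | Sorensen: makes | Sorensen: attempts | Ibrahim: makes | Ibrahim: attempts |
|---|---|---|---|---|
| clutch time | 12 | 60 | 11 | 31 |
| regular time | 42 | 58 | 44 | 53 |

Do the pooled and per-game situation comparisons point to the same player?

Clutch time: Sorensen 12/60 = 20.0%, Ibrahim 11/31 = 35.5% → Ibrahim
Regular time: Sorensen 42/58 = 72.4%, Ibrahim 44/53 = 83.0% → Ibrahim
Overall: Sorensen 54/118 = 45.8%, Ibrahim 55/84 = 65.5% → Ibrahim
Ibrahim wins overall and in every game group — no reversal.

Yes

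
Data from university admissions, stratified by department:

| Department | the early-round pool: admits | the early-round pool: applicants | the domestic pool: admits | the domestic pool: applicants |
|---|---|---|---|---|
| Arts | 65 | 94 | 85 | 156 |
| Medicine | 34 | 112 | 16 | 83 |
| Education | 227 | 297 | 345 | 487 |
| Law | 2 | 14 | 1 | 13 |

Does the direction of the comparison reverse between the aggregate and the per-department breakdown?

No

Arts: the early-round pool 65/94 = 69.1%, the domestic pool 85/156 = 54.5% → the early-round pool
Medicine: the early-round pool 34/112 = 30.4%, the domestic pool 16/83 = 19.3% → the early-round pool
Education: the early-round pool 227/297 = 76.4%, the domestic pool 345/487 = 70.8% → the early-round pool
Law: the early-round pool 2/14 = 14.3%, the domestic pool 1/13 = 7.7% → the early-round pool
Overall: the early-round pool 328/517 = 63.4%, the domestic pool 447/739 = 60.5% → the early-round pool
The early-round pool wins overall and in every department group — no reversal.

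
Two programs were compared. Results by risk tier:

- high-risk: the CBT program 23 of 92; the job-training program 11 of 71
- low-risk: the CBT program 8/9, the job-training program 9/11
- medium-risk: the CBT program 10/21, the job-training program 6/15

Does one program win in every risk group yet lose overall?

High-risk: the CBT program 23/92 = 25.0%, the job-training program 11/71 = 15.5% → the CBT program
Low-risk: the CBT program 8/9 = 88.9%, the job-training program 9/11 = 81.8% → the CBT program
Medium-risk: the CBT program 10/21 = 47.6%, the job-training program 6/15 = 40.0% → the CBT program
Overall: the CBT program 41/122 = 33.6%, the job-training program 26/97 = 26.8% → the CBT program
The CBT program wins overall and in every risk group — no reversal.

No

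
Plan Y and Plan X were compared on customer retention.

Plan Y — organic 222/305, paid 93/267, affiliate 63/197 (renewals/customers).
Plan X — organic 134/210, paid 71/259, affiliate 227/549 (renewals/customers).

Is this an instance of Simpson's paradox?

Organic: Plan Y 222/305 = 72.8%, Plan X 134/210 = 63.8% → Plan Y
Paid: Plan Y 93/267 = 34.8%, Plan X 71/259 = 27.4% → Plan Y
Affiliate: Plan Y 63/197 = 32.0%, Plan X 227/549 = 41.3% → Plan X
Overall: Plan Y 378/769 = 49.2%, Plan X 432/1018 = 42.4% → Plan Y
Neither sweeps: Plan Y wins 2 of 3 groups, Plan X wins 1. Plan Y wins overall but not every group — no Simpson reversal.

No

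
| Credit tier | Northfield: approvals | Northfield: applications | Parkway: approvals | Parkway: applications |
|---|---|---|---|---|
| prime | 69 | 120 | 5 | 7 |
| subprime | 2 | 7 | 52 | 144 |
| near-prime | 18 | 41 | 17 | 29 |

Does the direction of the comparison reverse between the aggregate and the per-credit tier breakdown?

Prime: Northfield 69/120 = 57.5%, Parkway 5/7 = 71.4% → Parkway
Subprime: Northfield 2/7 = 28.6%, Parkway 52/144 = 36.1% → Parkway
Near-prime: Northfield 18/41 = 43.9%, Parkway 17/29 = 58.6% → Parkway
Overall: Northfield 89/168 = 53.0%, Parkway 74/180 = 41.1% → Northfield
Parkway wins each credit group but Northfield wins overall — the comparison reverses. Parkway's applications skew toward subprime, which has a lower base rate.

Yes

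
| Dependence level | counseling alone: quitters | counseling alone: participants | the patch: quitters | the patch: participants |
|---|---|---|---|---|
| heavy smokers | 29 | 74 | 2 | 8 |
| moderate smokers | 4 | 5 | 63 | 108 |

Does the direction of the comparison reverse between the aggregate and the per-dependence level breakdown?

Heavy smokers: counseling alone 29/74 = 39.2%, the patch 2/8 = 25.0% → counseling alone
Moderate smokers: counseling alone 4/5 = 80.0%, the patch 63/108 = 58.3% → counseling alone
Overall: counseling alone 33/79 = 41.8%, the patch 65/116 = 56.0% → the patch
Counseling alone wins each dependence group but the patch wins overall — the comparison reverses. Counseling alone's participants skew toward heavy smokers, which has a lower base rate.

Yes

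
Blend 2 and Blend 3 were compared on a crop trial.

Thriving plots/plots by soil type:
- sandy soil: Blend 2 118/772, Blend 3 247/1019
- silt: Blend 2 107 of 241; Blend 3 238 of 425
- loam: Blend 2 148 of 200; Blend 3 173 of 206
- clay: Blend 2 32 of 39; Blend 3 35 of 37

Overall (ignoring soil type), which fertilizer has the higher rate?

Blend 3

Sandy soil: Blend 2 118/772 = 15.3%, Blend 3 247/1019 = 24.2% → Blend 3
Silt: Blend 2 107/241 = 44.4%, Blend 3 238/425 = 56.0% → Blend 3
Loam: Blend 2 148/200 = 74.0%, Blend 3 173/206 = 84.0% → Blend 3
Clay: Blend 2 32/39 = 82.1%, Blend 3 35/37 = 94.6% → Blend 3
Overall: Blend 2 405/1252 = 32.3%, Blend 3 693/1687 = 41.1% → Blend 3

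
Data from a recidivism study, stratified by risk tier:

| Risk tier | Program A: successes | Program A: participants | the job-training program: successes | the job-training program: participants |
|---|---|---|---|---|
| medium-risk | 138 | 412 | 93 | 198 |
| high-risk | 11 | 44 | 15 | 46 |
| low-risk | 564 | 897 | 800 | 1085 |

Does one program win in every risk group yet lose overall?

Medium-risk: Program A 138/412 = 33.5%, the job-training program 93/198 = 47.0% → the job-training program
High-risk: Program A 11/44 = 25.0%, the job-training program 15/46 = 32.6% → the job-training program
Low-risk: Program A 564/897 = 62.9%, the job-training program 800/1085 = 73.7% → the job-training program
Overall: Program A 713/1353 = 52.7%, the job-training program 908/1329 = 68.3% → the job-training program
The job-training program wins overall and in every risk group — no reversal.

No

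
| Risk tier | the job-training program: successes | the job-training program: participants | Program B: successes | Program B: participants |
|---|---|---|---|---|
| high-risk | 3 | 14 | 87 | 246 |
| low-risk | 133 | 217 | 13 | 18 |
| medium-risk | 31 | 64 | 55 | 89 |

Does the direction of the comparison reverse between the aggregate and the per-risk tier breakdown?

High-risk: the job-training program 3/14 = 21.4%, Program B 87/246 = 35.4% → Program B
Low-risk: the job-training program 133/217 = 61.3%, Program B 13/18 = 72.2% → Program B
Medium-risk: the job-training program 31/64 = 48.4%, Program B 55/89 = 61.8% → Program B
Overall: the job-training program 167/295 = 56.6%, Program B 155/353 = 43.9% → the job-training program
Program B wins each risk group but the job-training program wins overall — the comparison reverses. Program B's participants skew toward high-risk, which has a lower base rate.

Yes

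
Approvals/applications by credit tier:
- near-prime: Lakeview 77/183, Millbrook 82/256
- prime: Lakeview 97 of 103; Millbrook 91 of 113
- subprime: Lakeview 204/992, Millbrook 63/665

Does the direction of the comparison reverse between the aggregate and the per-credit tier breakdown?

No

Near-prime: Lakeview 77/183 = 42.1%, Millbrook 82/256 = 32.0% → Lakeview
Prime: Lakeview 97/103 = 94.2%, Millbrook 91/113 = 80.5% → Lakeview
Subprime: Lakeview 204/992 = 20.6%, Millbrook 63/665 = 9.5% → Lakeview
Overall: Lakeview 378/1278 = 29.6%, Millbrook 236/1034 = 22.8% → Lakeview
Lakeview wins overall and in every credit group — no reversal.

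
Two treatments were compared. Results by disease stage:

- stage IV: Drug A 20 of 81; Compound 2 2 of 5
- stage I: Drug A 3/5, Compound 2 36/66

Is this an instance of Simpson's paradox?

No

Stage IV: Drug A 20/81 = 24.7%, Compound 2 2/5 = 40.0% → Compound 2
Stage I: Drug A 3/5 = 60.0%, Compound 2 36/66 = 54.5% → Drug A
Overall: Drug A 23/86 = 26.7%, Compound 2 38/71 = 53.5% → Compound 2
Neither sweeps: Drug A wins 1 of 2 groups, Compound 2 wins 1. Compound 2 wins overall but not every group — no Simpson reversal.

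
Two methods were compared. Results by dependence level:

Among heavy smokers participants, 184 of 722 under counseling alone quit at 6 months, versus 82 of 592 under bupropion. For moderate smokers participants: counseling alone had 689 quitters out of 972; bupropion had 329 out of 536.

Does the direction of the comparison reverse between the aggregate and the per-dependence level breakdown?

Heavy smokers: counseling alone 184/722 = 25.5%, bupropion 82/592 = 13.9% → counseling alone
Moderate smokers: counseling alone 689/972 = 70.9%, bupropion 329/536 = 61.4% → counseling alone
Overall: counseling alone 873/1694 = 51.5%, bupropion 411/1128 = 36.4% → counseling alone
Counseling alone wins overall and in every dependence group — no reversal.

No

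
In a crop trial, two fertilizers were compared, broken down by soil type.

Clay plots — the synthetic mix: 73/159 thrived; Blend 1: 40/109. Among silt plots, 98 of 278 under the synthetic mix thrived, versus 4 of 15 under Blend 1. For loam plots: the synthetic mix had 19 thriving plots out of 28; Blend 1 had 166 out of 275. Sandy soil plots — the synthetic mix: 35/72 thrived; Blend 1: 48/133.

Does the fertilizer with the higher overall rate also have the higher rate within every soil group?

No

Clay: the synthetic mix 73/159 = 45.9%, Blend 1 40/109 = 36.7% → the synthetic mix
Silt: the synthetic mix 98/278 = 35.3%, Blend 1 4/15 = 26.7% → the synthetic mix
Loam: the synthetic mix 19/28 = 67.9%, Blend 1 166/275 = 60.4% → the synthetic mix
Sandy soil: the synthetic mix 35/72 = 48.6%, Blend 1 48/133 = 36.1% → the synthetic mix
Overall: the synthetic mix 225/537 = 41.9%, Blend 1 258/532 = 48.5% → Blend 1
The synthetic mix wins each soil group but Blend 1 wins overall — the comparison reverses. The synthetic mix's plots skew toward silt, which has a lower base rate.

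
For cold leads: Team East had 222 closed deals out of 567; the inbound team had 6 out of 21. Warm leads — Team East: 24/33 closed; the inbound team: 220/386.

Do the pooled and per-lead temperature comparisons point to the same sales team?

Cold: Team East 222/567 = 39.2%, the inbound team 6/21 = 28.6% → Team East
Warm: Team East 24/33 = 72.7%, the inbound team 220/386 = 57.0% → Team East
Overall: Team East 246/600 = 41.0%, the inbound team 226/407 = 55.5% → the inbound team
Team East wins each lead group but the inbound team wins overall — the comparison reverses. Team East's leads skew toward cold, which has a lower base rate.

No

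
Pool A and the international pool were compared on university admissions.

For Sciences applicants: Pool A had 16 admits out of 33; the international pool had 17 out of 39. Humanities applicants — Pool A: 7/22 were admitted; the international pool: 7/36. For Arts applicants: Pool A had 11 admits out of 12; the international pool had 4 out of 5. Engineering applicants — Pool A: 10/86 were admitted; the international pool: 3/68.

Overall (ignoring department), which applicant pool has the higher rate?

Sciences: Pool A 16/33 = 48.5%, the international pool 17/39 = 43.6% → Pool A
Humanities: Pool A 7/22 = 31.8%, the international pool 7/36 = 19.4% → Pool A
Arts: Pool A 11/12 = 91.7%, the international pool 4/5 = 80.0% → Pool A
Engineering: Pool A 10/86 = 11.6%, the international pool 3/68 = 4.4% → Pool A
Overall: Pool A 44/153 = 28.8%, the international pool 31/148 = 20.9% → Pool A

Pool A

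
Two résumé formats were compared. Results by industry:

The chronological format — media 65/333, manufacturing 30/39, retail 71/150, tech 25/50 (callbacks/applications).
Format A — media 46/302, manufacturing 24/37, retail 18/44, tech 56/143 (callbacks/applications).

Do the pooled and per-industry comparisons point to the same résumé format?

Yes

Media: the chronological format 65/333 = 19.5%, Format A 46/302 = 15.2% → the chronological format
Manufacturing: the chronological format 30/39 = 76.9%, Format A 24/37 = 64.9% → the chronological format
Retail: the chronological format 71/150 = 47.3%, Format A 18/44 = 40.9% → the chronological format
Tech: the chronological format 25/50 = 50.0%, Format A 56/143 = 39.2% → the chronological format
Overall: the chronological format 191/572 = 33.4%, Format A 144/526 = 27.4% → the chronological format
The chronological format wins overall and in every industry group — no reversal.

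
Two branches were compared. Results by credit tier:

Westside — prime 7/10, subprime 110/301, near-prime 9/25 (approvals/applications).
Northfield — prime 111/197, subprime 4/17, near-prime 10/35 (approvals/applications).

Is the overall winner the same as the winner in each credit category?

Prime: Westside 7/10 = 70.0%, Northfield 111/197 = 56.3% → Westside
Subprime: Westside 110/301 = 36.5%, Northfield 4/17 = 23.5% → Westside
Near-prime: Westside 9/25 = 36.0%, Northfield 10/35 = 28.6% → Westside
Overall: Westside 126/336 = 37.5%, Northfield 125/249 = 50.2% → Northfield
Westside wins each credit group but Northfield wins overall — the comparison reverses. Westside's applications skew toward subprime, which has a lower base rate.

No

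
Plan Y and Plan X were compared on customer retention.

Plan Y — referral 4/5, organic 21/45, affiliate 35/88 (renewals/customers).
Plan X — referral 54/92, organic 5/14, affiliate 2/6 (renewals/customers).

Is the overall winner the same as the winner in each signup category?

No

Referral: Plan Y 4/5 = 80.0%, Plan X 54/92 = 58.7% → Plan Y
Organic: Plan Y 21/45 = 46.7%, Plan X 5/14 = 35.7% → Plan Y
Affiliate: Plan Y 35/88 = 39.8%, Plan X 2/6 = 33.3% → Plan Y
Overall: Plan Y 60/138 = 43.5%, Plan X 61/112 = 54.5% → Plan X
Plan Y wins each signup group but Plan X wins overall — the comparison reverses. Plan Y's customers skew toward affiliate, which has a lower base rate.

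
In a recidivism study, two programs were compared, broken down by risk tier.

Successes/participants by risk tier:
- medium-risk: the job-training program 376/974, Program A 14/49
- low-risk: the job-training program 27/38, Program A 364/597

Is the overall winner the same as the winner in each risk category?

No

Medium-risk: the job-training program 376/974 = 38.6%, Program A 14/49 = 28.6% → the job-training program
Low-risk: the job-training program 27/38 = 71.1%, Program A 364/597 = 61.0% → the job-training program
Overall: the job-training program 403/1012 = 39.8%, Program A 378/646 = 58.5% → Program A
The job-training program wins each risk group but Program A wins overall — the comparison reverses. The job-training program's participants skew toward medium-risk, which has a lower base rate.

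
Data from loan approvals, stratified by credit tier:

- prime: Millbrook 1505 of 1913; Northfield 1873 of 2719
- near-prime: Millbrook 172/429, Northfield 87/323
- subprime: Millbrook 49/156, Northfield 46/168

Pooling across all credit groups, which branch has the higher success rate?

Prime: Millbrook 1505/1913 = 78.7%, Northfield 1873/2719 = 68.9% → Millbrook
Near-prime: Millbrook 172/429 = 40.1%, Northfield 87/323 = 26.9% → Millbrook
Subprime: Millbrook 49/156 = 31.4%, Northfield 46/168 = 27.4% → Millbrook
Overall: Millbrook 1726/2498 = 69.1%, Northfield 2006/3210 = 62.5% → Millbrook

Millbrook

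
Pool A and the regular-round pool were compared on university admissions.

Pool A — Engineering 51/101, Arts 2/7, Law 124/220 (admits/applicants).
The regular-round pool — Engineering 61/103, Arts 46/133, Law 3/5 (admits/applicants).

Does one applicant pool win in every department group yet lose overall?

Yes

Engineering: Pool A 51/101 = 50.5%, the regular-round pool 61/103 = 59.2% → the regular-round pool
Arts: Pool A 2/7 = 28.6%, the regular-round pool 46/133 = 34.6% → the regular-round pool
Law: Pool A 124/220 = 56.4%, the regular-round pool 3/5 = 60.0% → the regular-round pool
Overall: Pool A 177/328 = 54.0%, the regular-round pool 110/241 = 45.6% → Pool A
The regular-round pool wins each department group but Pool A wins overall — the comparison reverses. The regular-round pool's applicants skew toward Arts, which has a lower base rate.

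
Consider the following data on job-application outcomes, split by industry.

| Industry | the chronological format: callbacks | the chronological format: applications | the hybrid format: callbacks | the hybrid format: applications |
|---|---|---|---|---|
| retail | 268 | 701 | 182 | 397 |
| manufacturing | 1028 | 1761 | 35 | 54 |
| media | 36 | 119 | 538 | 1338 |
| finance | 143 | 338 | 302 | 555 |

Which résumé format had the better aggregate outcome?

Retail: the chronological format 268/701 = 38.2%, the hybrid format 182/397 = 45.8% → the hybrid format
Manufacturing: the chronological format 1028/1761 = 58.4%, the hybrid format 35/54 = 64.8% → the hybrid format
Media: the chronological format 36/119 = 30.3%, the hybrid format 538/1338 = 40.2% → the hybrid format
Finance: the chronological format 143/338 = 42.3%, the hybrid format 302/555 = 54.4% → the hybrid format
Overall: the chronological format 1475/2919 = 50.5%, the hybrid format 1057/2344 = 45.1% → the chronological format
(The hybrid format wins every industry group but the chronological format wins overall — the hybrid format's applications skew toward the low-rate media group.)

the chronological format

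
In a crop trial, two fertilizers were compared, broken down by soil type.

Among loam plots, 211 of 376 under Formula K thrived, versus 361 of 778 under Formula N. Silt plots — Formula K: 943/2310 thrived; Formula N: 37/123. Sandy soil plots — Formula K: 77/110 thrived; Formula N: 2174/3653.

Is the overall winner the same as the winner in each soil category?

No

Loam: Formula K 211/376 = 56.1%, Formula N 361/778 = 46.4% → Formula K
Silt: Formula K 943/2310 = 40.8%, Formula N 37/123 = 30.1% → Formula K
Sandy soil: Formula K 77/110 = 70.0%, Formula N 2174/3653 = 59.5% → Formula K
Overall: Formula K 1231/2796 = 44.0%, Formula N 2572/4554 = 56.5% → Formula N
Formula K wins each soil group but Formula N wins overall — the comparison reverses. Formula K's plots skew toward silt, which has a lower base rate.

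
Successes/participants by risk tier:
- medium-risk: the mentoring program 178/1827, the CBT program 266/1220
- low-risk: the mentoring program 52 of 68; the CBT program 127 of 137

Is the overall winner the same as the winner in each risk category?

Yes

Medium-risk: the mentoring program 178/1827 = 9.7%, the CBT program 266/1220 = 21.8% → the CBT program
Low-risk: the mentoring program 52/68 = 76.5%, the CBT program 127/137 = 92.7% → the CBT program
Overall: the mentoring program 230/1895 = 12.1%, the CBT program 393/1357 = 29.0% → the CBT program
The CBT program wins overall and in every risk group — no reversal.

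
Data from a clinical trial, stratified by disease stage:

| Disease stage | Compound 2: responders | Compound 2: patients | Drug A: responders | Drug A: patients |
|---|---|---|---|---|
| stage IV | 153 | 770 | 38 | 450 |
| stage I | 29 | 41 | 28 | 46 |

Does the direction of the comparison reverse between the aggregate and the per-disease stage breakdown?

No

Stage IV: Compound 2 153/770 = 19.9%, Drug A 38/450 = 8.4% → Compound 2
Stage I: Compound 2 29/41 = 70.7%, Drug A 28/46 = 60.9% → Compound 2
Overall: Compound 2 182/811 = 22.4%, Drug A 66/496 = 13.3% → Compound 2
Compound 2 wins overall and in every disease group — no reversal.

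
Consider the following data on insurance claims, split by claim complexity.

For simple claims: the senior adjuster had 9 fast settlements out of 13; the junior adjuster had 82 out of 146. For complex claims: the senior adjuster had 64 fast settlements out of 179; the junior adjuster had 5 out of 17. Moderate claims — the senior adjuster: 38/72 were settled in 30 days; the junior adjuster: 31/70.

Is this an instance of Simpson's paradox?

Simple: the senior adjuster 9/13 = 69.2%, the junior adjuster 82/146 = 56.2% → the senior adjuster
Complex: the senior adjuster 64/179 = 35.8%, the junior adjuster 5/17 = 29.4% → the senior adjuster
Moderate: the senior adjuster 38/72 = 52.8%, the junior adjuster 31/70 = 44.3% → the senior adjuster
Overall: the senior adjuster 111/264 = 42.0%, the junior adjuster 118/233 = 50.6% → the junior adjuster
The senior adjuster wins each claim group but the junior adjuster wins overall — the comparison reverses. The senior adjuster's claims skew toward complex, which has a lower base rate.

Yes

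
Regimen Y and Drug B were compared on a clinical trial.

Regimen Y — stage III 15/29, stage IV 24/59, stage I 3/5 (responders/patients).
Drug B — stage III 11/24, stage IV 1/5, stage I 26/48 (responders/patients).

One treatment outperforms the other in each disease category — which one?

Stage III: Regimen Y 15/29 = 51.7%, Drug B 11/24 = 45.8% → Regimen Y
Stage IV: Regimen Y 24/59 = 40.7%, Drug B 1/5 = 20.0% → Regimen Y
Stage I: Regimen Y 3/5 = 60.0%, Drug B 26/48 = 54.2% → Regimen Y
Regimen Y has the higher rate in all 3 groups.

Regimen Y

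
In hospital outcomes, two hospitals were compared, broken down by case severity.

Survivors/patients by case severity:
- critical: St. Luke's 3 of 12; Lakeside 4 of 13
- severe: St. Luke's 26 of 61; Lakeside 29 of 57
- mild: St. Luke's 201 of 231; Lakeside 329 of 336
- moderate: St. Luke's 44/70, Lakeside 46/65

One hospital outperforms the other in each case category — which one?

Lakeside

Critical: St. Luke's 3/12 = 25.0%, Lakeside 4/13 = 30.8% → Lakeside
Severe: St. Luke's 26/61 = 42.6%, Lakeside 29/57 = 50.9% → Lakeside
Mild: St. Luke's 201/231 = 87.0%, Lakeside 329/336 = 97.9% → Lakeside
Moderate: St. Luke's 44/70 = 62.9%, Lakeside 46/65 = 70.8% → Lakeside
Lakeside has the higher rate in all 4 groups.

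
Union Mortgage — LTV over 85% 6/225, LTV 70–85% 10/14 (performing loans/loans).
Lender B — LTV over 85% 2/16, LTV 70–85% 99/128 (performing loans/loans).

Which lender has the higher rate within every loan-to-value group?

Lender B

LTV over 85%: Union Mortgage 6/225 = 2.7%, Lender B 2/16 = 12.5% → Lender B
LTV 70–85%: Union Mortgage 10/14 = 71.4%, Lender B 99/128 = 77.3% → Lender B
Lender B has the higher rate in both groups.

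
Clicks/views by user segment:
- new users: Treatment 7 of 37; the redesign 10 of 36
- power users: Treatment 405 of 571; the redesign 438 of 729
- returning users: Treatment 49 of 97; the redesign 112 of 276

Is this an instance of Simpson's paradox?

New users: Treatment 7/37 = 18.9%, the redesign 10/36 = 27.8% → the redesign
Power users: Treatment 405/571 = 70.9%, the redesign 438/729 = 60.1% → Treatment
Returning users: Treatment 49/97 = 50.5%, the redesign 112/276 = 40.6% → Treatment
Overall: Treatment 461/705 = 65.4%, the redesign 560/1041 = 53.8% → Treatment
Neither sweeps: Treatment wins 2 of 3 groups, the redesign wins 1. Treatment wins overall but not every group — no Simpson reversal.

No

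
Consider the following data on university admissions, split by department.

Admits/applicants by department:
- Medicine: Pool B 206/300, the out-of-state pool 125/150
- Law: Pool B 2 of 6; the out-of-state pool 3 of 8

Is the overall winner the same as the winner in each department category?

Medicine: Pool B 206/300 = 68.7%, the out-of-state pool 125/150 = 83.3% → the out-of-state pool
Law: Pool B 2/6 = 33.3%, the out-of-state pool 3/8 = 37.5% → the out-of-state pool
Overall: Pool B 208/306 = 68.0%, the out-of-state pool 128/158 = 81.0% → the out-of-state pool
The out-of-state pool wins overall and in every department group — no reversal.

Yes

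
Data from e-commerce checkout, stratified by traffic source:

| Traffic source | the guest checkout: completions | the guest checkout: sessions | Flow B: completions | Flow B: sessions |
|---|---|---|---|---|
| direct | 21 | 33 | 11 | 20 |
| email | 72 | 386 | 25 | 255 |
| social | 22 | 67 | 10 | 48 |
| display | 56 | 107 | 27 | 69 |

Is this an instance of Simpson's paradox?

No

Direct: the guest checkout 21/33 = 63.6%, Flow B 11/20 = 55.0% → the guest checkout
Email: the guest checkout 72/386 = 18.7%, Flow B 25/255 = 9.8% → the guest checkout
Social: the guest checkout 22/67 = 32.8%, Flow B 10/48 = 20.8% → the guest checkout
Display: the guest checkout 56/107 = 52.3%, Flow B 27/69 = 39.1% → the guest checkout
Overall: the guest checkout 171/593 = 28.8%, Flow B 73/392 = 18.6% → the guest checkout
The guest checkout wins overall and in every traffic group — no reversal.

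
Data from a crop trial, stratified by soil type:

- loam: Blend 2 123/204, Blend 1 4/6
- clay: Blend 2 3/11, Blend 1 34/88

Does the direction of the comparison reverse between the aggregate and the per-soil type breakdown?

Yes

Loam: Blend 2 123/204 = 60.3%, Blend 1 4/6 = 66.7% → Blend 1
Clay: Blend 2 3/11 = 27.3%, Blend 1 34/88 = 38.6% → Blend 1
Overall: Blend 2 126/215 = 58.6%, Blend 1 38/94 = 40.4% → Blend 2
Blend 1 wins each soil group but Blend 2 wins overall — the comparison reverses. Blend 1's plots skew toward clay, which has a lower base rate.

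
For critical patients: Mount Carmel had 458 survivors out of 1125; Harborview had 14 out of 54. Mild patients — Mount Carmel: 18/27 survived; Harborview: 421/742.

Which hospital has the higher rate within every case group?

Critical: Mount Carmel 458/1125 = 40.7%, Harborview 14/54 = 25.9% → Mount Carmel
Mild: Mount Carmel 18/27 = 66.7%, Harborview 421/742 = 56.7% → Mount Carmel
Mount Carmel has the higher rate in both groups.

Mount Carmel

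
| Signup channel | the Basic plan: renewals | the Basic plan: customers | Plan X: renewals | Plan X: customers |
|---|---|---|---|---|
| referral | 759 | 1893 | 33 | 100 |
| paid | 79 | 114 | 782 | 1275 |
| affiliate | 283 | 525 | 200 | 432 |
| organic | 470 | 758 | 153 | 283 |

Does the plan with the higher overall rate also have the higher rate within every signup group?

Referral: the Basic plan 759/1893 = 40.1%, Plan X 33/100 = 33.0% → the Basic plan
Paid: the Basic plan 79/114 = 69.3%, Plan X 782/1275 = 61.3% → the Basic plan
Affiliate: the Basic plan 283/525 = 53.9%, Plan X 200/432 = 46.3% → the Basic plan
Organic: the Basic plan 470/758 = 62.0%, Plan X 153/283 = 54.1% → the Basic plan
Overall: the Basic plan 1591/3290 = 48.4%, Plan X 1168/2090 = 55.9% → Plan X
The Basic plan wins each signup group but Plan X wins overall — the comparison reverses. The Basic plan's customers skew toward referral, which has a lower base rate.

No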